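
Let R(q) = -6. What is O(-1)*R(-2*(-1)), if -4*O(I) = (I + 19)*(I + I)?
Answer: -54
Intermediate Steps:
O(I) = -I*(19 + I)/2 (O(I) = -(I + 19)*(I + I)/4 = -(19 + I)*2*I/4 = -I*(19 + I)/2)
O(-1)*R(-2*(-1)) = -½*(-1)*(19 - 1)*(-6) = -½*(-1)*18*(-6) = 9*(-6) = -54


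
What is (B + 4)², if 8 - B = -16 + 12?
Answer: 256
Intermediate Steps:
B = 12 (B = 8 - (-16 + 12) = 8 - 1*(-4) = 8 + 4 = 12)
(B + 4)² = (12 + 4)² = 16² = 256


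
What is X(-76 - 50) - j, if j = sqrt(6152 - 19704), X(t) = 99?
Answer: 99 - 44*I*sqrt(7) ≈ 99.0 - 116.41*I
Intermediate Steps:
j = 44*I*sqrt(7) (j = sqrt(-13552) = 44*I*sqrt(7) ≈ 116.41*I)
X(-76 - 50) - j = 99 - 44*I*sqrt(7)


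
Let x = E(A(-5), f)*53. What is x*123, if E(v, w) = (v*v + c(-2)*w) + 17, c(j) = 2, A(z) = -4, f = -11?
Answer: 71709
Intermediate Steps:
E(v, w) = 17 + v² + 2*w (E(v, w) = (v*v + 2*w) + 17 = (v² + 2*w) + 17 = 17 + v² + 2*w)
x = 583 (x = (17 + (-4)² + 2*(-11))*53 = (17 + 16 - 22)*53 = 11*53 = 583)
x*123 = 583*123 = 71709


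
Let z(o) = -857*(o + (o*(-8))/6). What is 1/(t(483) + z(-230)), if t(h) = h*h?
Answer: 3/502757 ≈ 5.9671e-6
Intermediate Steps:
t(h) = h**2
z(o) = 857*o/3 (z(o) = -857*(o - 8*o*(1/6)) = -857*(o - 4*o/3) = -(-857)*o/3 = 857*o/3)
1/(t(483) + z(-230)) = 1/(483**2 + (857/3)*(-230)) = 1/(233289 - 197110/3) = 1/(502757/3) = 3/502757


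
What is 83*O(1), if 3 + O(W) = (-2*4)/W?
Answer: -913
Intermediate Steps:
O(W) = -3 - 8/W (O(W) = -3 + (-2*4)/W = -3 - 8/W)
83*O(1) = 83*(-3 - 8/1) = 83*(-3 - 8*1) = 83*(-3 - 8) = 83*(-11) = -913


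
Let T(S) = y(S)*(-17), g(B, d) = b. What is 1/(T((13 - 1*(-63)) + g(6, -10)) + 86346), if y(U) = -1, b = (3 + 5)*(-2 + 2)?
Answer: 1/86363 ≈ 1.1579e-5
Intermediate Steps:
b = 0 (b = 8*0 = 0)
g(B, d) = 0
T(S) = 17 (T(S) = -1*(-17) = 17)
1/(T((13 - 1*(-63)) + g(6, -10)) + 86346) = 1/(17 + 86346) = 1/86363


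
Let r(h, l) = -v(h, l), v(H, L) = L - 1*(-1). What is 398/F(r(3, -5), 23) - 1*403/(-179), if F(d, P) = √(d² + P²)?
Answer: 403/179 + 398*√545/545 ≈ 19.300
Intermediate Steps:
v(H, L) = 1 + L (v(H, L) = L + 1 = 1 + L)
r(h, l) = -1 - l (r(h, l) = -(1 + l) = -1 - l)
F(d, P) = √(P² + d²)
398/F(r(3, -5), 23) - 1*403/(-179) = 398/(√(23² + (-1 - 1*(-5))²)) - 1*403/(-179) = 398/(√(529 + (-1 + 5)²)) - 403*(-1/179) = 398/(√(529 + 4²)) + 403/179 = 398/(√(529 + 16)) + 403/179 = 398/(√545) + 403/179 = 398*(√545/545) + 403/179 = 398*√545/545 + 403/179 = 403/179 + 398*√545/545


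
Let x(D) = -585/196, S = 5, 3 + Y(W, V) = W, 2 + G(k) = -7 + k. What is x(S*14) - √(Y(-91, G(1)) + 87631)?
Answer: -585/196 - √87537 ≈ -298.85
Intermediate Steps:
G(k) = -9 + k (G(k) = -2 + (-7 + k) = -9 + k)
Y(W, V) = -3 + W
x(D) = -585/196 (x(D) = -585*1/196 = -585/196)
x(S*14) - √(Y(-91, G(1)) + 87631) = -585/196 - √((-3 - 91) + 87631) = -585/196 - √(-94 + 87631) = -585/196 - √87537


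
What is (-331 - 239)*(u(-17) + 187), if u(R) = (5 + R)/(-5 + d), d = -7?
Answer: -107160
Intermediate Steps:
u(R) = -5/12 - R/12 (u(R) = (5 + R)/(-5 - 7) = (5 + R)/(-12) = (5 + R)*(-1/12) = -5/12 - R/12)
(-331 - 239)*(u(-17) + 187) = (-331 - 239)*((-5/12 - 1/12*(-17)) + 187) = -570*((-5/12 + 17/12) + 187) = -570*(1 + 187) = -570*188 = -107160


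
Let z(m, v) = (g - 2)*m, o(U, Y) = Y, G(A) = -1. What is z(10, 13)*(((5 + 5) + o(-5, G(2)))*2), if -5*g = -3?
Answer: -252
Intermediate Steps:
g = ⅗ (g = -⅕*(-3) = ⅗ ≈ 0.60000)
z(m, v) = -7*m/5 (z(m, v) = (⅗ - 2)*m = -7*m/5)
z(10, 13)*(((5 + 5) + o(-5, G(2)))*2) = (-7/5*10)*(((5 + 5) - 1)*2) = -14*(10 - 1)*2 = -126*2 = -14*18 = -252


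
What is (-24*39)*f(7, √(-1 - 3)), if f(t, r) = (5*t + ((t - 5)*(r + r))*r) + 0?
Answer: -17784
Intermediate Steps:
f(t, r) = 5*t + 2*r²*(-5 + t) (f(t, r) = (5*t + ((-5 + t)*(2*r))*r) + 0 = (5*t + (2*r*(-5 + t))*r) + 0 = (5*t + 2*r²*(-5 + t)) + 0 = 5*t + 2*r²*(-5 + t))
(-24*39)*f(7, √(-1 - 3)) = (-24*39)*(-10*(√(-1 - 3))² + 5*7 + 2*7*(√(-1 - 3))²) = -936*(-10*(√(-4))² + 35 + 2*7*(√(-4))²) = -936*(-10*(2*I)² + 35 + 2*7*(2*I)²) = -936*(-10*(-4) + 35 + 2*7*(-4)) = -936*(40 + 35 - 56) = -936*19 = -17784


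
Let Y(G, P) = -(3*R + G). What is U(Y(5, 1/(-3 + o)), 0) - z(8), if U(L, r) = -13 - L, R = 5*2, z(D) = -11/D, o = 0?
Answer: 187/8 ≈ 23.375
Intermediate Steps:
R = 10
Y(G, P) = -30 - G (Y(G, P) = -(3*10 + G) = -(30 + G) = -30 - G)
U(Y(5, 1/(-3 + o)), 0) - z(8) = (-13 - (-30 - 1*5)) - (-11)/8 = (-13 - (-30 - 5)) - (-11)/8 = (-13 - 1*(-35)) - 1*(-11/8) = (-13 + 35) + 11/8 = 22 + 11/8 = 187/8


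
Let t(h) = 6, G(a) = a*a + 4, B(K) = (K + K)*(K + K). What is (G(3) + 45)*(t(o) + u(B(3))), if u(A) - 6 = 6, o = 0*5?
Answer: 1044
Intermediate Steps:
B(K) = 4*K² (B(K) = (2*K)*(2*K) = 4*K²)
o = 0
G(a) = 4 + a² (G(a) = a² + 4 = 4 + a²)
u(A) = 12 (u(A) = 6 + 6 = 12)
(G(3) + 45)*(t(o) + u(B(3))) = ((4 + 3²) + 45)*(6 + 12) = ((4 + 9) + 45)*18 = (13 + 45)*18 = 58*18 = 1044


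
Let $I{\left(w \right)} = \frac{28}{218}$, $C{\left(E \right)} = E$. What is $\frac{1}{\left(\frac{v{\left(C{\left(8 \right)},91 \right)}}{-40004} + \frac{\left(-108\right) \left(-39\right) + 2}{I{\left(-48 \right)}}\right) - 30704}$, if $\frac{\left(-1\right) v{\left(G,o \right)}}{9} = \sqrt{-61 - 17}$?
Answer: $\frac{1684336816840}{3545528999451359} - \frac{180018 i \sqrt{78}}{3545528999451359} \approx 0.00047506 - 4.4842 \cdot 10^{-10} i$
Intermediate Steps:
$I{\left(w \right)} = \frac{14}{109}$ ($I{\left(w \right)} = 28 \cdot \frac{1}{218} = \frac{14}{109}$)
$v{\left(G,o \right)} = - 9 i \sqrt{78}$ ($v{\left(G,o \right)} = - 9 \sqrt{-61 - 17} = - 9 \sqrt{-78} = - 9 i \sqrt{78}$)
$\frac{1}{\left(\frac{v{\left(C{\left(8 \right)},91 \right)}}{-40004} + \frac{\left(-108\right) \left(-39\right) + 2}{I{\left(-48 \right)}}\right) - 30704} = \frac{1}{\left(\frac{\left(-9\right) i \sqrt{78}}{-40004} + \frac{\left(-108\right) \left(-39\right) + 2}{\frac{14}{109}}\right) - 30704} = \frac{1}{\left(- 9 i \sqrt{78} \left(- \frac{1}{40004}\right) + \left(4212 + 2\right) \frac{109}{14}\right) - 30704} = \frac{1}{\left(\frac{9 i \sqrt{78}}{40004} + 4214 \cdot \frac{109}{14}\right) - 30704} = \frac{1}{\left(\frac{9 i \sqrt{78}}{40004} + 32809\right) - 30704} = \frac{1}{\left(32809 + \frac{9 i \sqrt{78}}{40004}\right) - 30704} = \frac{1}{2105 + \frac{9 i \sqrt{78}}{40004}}$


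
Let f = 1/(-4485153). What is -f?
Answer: 1/4485153 ≈ 2.2296e-7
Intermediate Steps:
f = -1/4485153 ≈ -2.2296e-7
-f = -1*(-1/4485153) = 1/4485153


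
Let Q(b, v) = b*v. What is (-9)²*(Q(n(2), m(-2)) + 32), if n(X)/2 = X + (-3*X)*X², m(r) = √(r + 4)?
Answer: 2592 - 3564*√2 ≈ -2448.3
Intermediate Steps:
m(r) = √(4 + r)
n(X) = -6*X³ + 2*X (n(X) = 2*(X + (-3*X)*X²) = 2*(X - 3*X³) = -6*X³ + 2*X)
(-9)²*(Q(n(2), m(-2)) + 32) = (-9)²*((-6*2³ + 2*2)*√(4 - 2) + 32) = 81*((-6*8 + 4)*√2 + 32) = 81*((-48 + 4)*√2 + 32) = 81*(-44*√2 + 32) = 81*(32 - 44*√2) = 2592 - 3564*√2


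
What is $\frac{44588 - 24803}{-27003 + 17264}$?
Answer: $- \frac{19785}{9739} \approx -2.0315$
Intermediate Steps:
$\frac{44588 - 24803}{-27003 + 17264} = \frac{19785}{-9739} = 19785 \left(- \frac{1}{9739}\right) = - \frac{19785}{9739}$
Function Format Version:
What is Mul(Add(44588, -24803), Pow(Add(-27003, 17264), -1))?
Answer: Rational(-19785, 9739) ≈ -2.0315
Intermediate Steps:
Mul(Add(44588, -24803), Pow(Add(-27003, 17264), -1)) = Mul(19785, Pow(-9739, -1)) = Mul(19785, Rational(-1, 9739)) = Rational(-19785, 9739)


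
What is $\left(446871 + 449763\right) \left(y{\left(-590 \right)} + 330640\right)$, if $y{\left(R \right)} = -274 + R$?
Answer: $295688373984$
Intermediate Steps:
$\left(446871 + 449763\right) \left(y{\left(-590 \right)} + 330640\right) = \left(446871 + 449763\right) \left(\left(-274 - 590\right) + 330640\right) = 896634 \left(-864 + 330640\right) = 896634 \cdot 329776 = 295688373984$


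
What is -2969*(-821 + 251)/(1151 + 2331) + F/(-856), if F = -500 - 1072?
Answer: 181763523/372574 ≈ 487.86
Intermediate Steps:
F = -1572
-2969*(-821 + 251)/(1151 + 2331) + F/(-856) = -2969*(-821 + 251)/(1151 + 2331) - 1572/(-856) = -2969/(3482/(-570)) - 1572*(-1/856) = -2969/(3482*(-1/570)) + 393/214 = -2969/(-1741/285) + 393/214 = -2969*(-285/1741) + 393/214 = 846165/1741 + 393/214 = 181763523/372574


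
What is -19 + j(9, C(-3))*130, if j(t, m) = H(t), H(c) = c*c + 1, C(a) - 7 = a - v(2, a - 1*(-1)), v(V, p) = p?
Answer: 10641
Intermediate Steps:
C(a) = 6 (C(a) = 7 + (a - (a - 1*(-1))) = 7 + (a - (a + 1)) = 7 + (a - (1 + a)) = 7 + (a + (-1 - a)) = 7 - 1 = 6)
H(c) = 1 + c² (H(c) = c² + 1 = 1 + c²)
j(t, m) = 1 + t²
-19 + j(9, C(-3))*130 = -19 + (1 + 9²)*130 = -19 + (1 + 81)*130 = -19 + 82*130 = -19 + 10660 = 10641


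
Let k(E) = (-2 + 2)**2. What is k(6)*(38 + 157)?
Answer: 0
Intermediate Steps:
k(E) = 0 (k(E) = 0**2 = 0)
k(6)*(38 + 157) = 0*(38 + 157) = 0*195 = 0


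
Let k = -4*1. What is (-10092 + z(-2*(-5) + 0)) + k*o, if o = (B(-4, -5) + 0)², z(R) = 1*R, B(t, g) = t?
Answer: -10146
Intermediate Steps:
z(R) = R
o = 16 (o = (-4 + 0)² = (-4)² = 16)
k = -4
(-10092 + z(-2*(-5) + 0)) + k*o = (-10092 + (-2*(-5) + 0)) - 4*16 = (-10092 + (10 + 0)) - 64 = (-10092 + 10) - 64 = -10082 - 64 = -10146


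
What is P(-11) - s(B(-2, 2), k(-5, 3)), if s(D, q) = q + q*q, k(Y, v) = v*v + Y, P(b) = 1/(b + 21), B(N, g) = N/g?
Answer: -199/10 ≈ -19.900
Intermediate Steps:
P(b) = 1/(21 + b)
k(Y, v) = Y + v² (k(Y, v) = v² + Y = Y + v²)
s(D, q) = q + q²
P(-11) - s(B(-2, 2), k(-5, 3)) = 1/(21 - 11) - (-5 + 3²)*(1 + (-5 + 3²)) = 1/10 - (-5 + 9)*(1 + (-5 + 9)) = ⅒ - 4*(1 + 4) = ⅒ - 4*5 = ⅒ - 1*20 = ⅒ - 20 = -199/10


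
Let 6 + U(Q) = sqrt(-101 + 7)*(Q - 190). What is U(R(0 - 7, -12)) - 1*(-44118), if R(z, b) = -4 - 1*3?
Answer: 44112 - 197*I*sqrt(94) ≈ 44112.0 - 1910.0*I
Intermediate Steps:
R(z, b) = -7 (R(z, b) = -4 - 3 = -7)
U(Q) = -6 + I*sqrt(94)*(-190 + Q) (U(Q) = -6 + sqrt(-101 + 7)*(Q - 190) = -6 + sqrt(-94)*(-190 + Q) = -6 + (I*sqrt(94))*(-190 + Q) = -6 + I*sqrt(94)*(-190 + Q))
U(R(0 - 7, -12)) - 1*(-44118) = (-6 - 190*I*sqrt(94) + I*(-7)*sqrt(94)) - 1*(-44118) = (-6 - 190*I*sqrt(94) - 7*I*sqrt(94)) + 44118 = (-6 - 197*I*sqrt(94)) + 44118 = 44112 - 197*I*sqrt(94)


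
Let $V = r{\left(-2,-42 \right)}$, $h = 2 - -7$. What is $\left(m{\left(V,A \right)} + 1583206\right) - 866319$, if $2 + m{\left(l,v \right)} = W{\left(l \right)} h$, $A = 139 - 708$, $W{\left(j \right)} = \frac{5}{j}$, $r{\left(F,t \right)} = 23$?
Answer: $\frac{16488400}{23} \approx 7.1689 \cdot 10^{5}$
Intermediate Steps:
$h = 9$ ($h = 2 + 7 = 9$)
$V = 23$
$A = -569$
$m{\left(l,v \right)} = -2 + \frac{45}{l}$ ($m{\left(l,v \right)} = -2 + \frac{5}{l} 9 = -2 + \frac{45}{l}$)
$\left(m{\left(V,A \right)} + 1583206\right) - 866319 = \left(\left(-2 + \frac{45}{23}\right) + 1583206\right) - 866319 = \left(- \frac{1}{23} + 1583206\right) - 866319 = \frac{36413737}{23} - 866319 = \frac{16488400}{23}$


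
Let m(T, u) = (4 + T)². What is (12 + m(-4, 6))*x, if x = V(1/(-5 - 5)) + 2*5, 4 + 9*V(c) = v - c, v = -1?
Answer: 1702/15 ≈ 113.47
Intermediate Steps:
V(c) = -5/9 - c/9 (V(c) = -4/9 + (-1 - c)/9 = -4/9 + (-⅑ - c/9) = -5/9 - c/9)
x = 851/90 (x = (-5/9 - 1/(9*(-5 - 5))) + 2*5 = (-5/9 - ⅑/(-10)) + 10 = (-5/9 - ⅑*(-⅒)) + 10 = (-5/9 + 1/90) + 10 = -49/90 + 10 = 851/90 ≈ 9.4556)
(12 + m(-4, 6))*x = (12 + (4 - 4)²)*(851/90) = (12 + 0²)*(851/90) = (12 + 0)*(851/90) = 12*(851/90) = 1702/15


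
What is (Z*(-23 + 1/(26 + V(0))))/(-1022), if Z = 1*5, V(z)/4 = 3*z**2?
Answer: 2985/26572 ≈ 0.11234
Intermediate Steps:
V(z) = 12*z**2 (V(z) = 4*(3*z**2) = 12*z**2)
Z = 5
(Z*(-23 + 1/(26 + V(0))))/(-1022) = (5*(-23 + 1/(26 + 12*0**2)))/(-1022) = (5*(-23 + 1/(26 + 12*0)))*(-1/1022) = (5*(-23 + 1/(26 + 0)))*(-1/1022) = (5*(-23 + 1/26))*(-1/1022) = (5*(-597/26))*(-1/1022) = -2985/26*(-1/1022) = 2985/26572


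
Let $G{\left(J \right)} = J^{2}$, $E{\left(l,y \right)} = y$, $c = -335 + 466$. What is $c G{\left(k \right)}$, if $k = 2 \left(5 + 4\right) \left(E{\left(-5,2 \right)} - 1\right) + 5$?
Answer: $69299$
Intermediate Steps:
$c = 131$
$k = 23$ ($k = 2 \left(5 + 4\right) \left(2 - 1\right) + 5 = 2 \cdot 9 \cdot 1 + 5 = 2 \cdot 9 + 5 = 18 + 5 = 23$)
$c G{\left(k \right)} = 131 \cdot 23^{2} = 131 \cdot 529 = 69299$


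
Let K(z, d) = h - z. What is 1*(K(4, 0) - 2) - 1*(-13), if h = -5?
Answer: 2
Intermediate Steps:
K(z, d) = -5 - z
1*(K(4, 0) - 2) - 1*(-13) = 1*((-5 - 1*4) - 2) - 1*(-13) = 1*((-5 - 4) - 2) + 13 = 1*(-9 - 2) + 13 = 1*(-11) + 13 = -11 + 13 = 2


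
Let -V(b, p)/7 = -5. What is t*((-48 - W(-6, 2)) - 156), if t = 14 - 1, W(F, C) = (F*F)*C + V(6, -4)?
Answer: -4043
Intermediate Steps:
V(b, p) = 35 (V(b, p) = -7*(-5) = 35)
W(F, C) = 35 + C*F² (W(F, C) = (F*F)*C + 35 = F²*C + 35 = C*F² + 35 = 35 + C*F²)
t = 13
t*((-48 - W(-6, 2)) - 156) = 13*((-48 - (35 + 2*(-6)²)) - 156) = 13*((-48 - (35 + 2*36)) - 156) = 13*((-48 - (35 + 72)) - 156) = 13*((-48 - 1*107) - 156) = 13*((-48 - 107) - 156) = 13*(-155 - 156) = 13*(-311) = -4043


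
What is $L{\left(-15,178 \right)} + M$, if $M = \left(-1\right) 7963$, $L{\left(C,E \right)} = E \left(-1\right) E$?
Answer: $-39647$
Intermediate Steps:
$L{\left(C,E \right)} = - E^{2}$ ($L{\left(C,E \right)} = - E E = - E^{2}$)
$M = -7963$
$L{\left(-15,178 \right)} + M = - 178^{2} - 7963 = \left(-1\right) 31684 - 7963 = -31684 - 7963 = -39647$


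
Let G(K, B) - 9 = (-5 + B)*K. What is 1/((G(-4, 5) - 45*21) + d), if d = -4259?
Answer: -1/5195 ≈ -0.00019249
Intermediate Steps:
G(K, B) = 9 + K*(-5 + B) (G(K, B) = 9 + (-5 + B)*K = 9 + K*(-5 + B))
1/((G(-4, 5) - 45*21) + d) = 1/(((9 - 5*(-4) + 5*(-4)) - 45*21) - 4259) = 1/(((9 + 20 - 20) - 945) - 4259) = 1/((9 - 945) - 4259) = 1/(-936 - 4259) = 1/(-5195) = -1/5195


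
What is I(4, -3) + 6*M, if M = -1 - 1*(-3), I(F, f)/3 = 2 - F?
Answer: 6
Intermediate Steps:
I(F, f) = 6 - 3*F (I(F, f) = 3*(2 - F) = 6 - 3*F)
M = 2 (M = -1 + 3 = 2)
I(4, -3) + 6*M = (6 - 3*4) + 6*2 = (6 - 12) + 12 = -6 + 12 = 6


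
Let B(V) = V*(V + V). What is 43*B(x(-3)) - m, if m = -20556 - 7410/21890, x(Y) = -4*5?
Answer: 120299425/2189 ≈ 54956.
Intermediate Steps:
x(Y) = -20
m = -44997825/2189 (m = -20556 - 7410/21890 = -20556 - 1*741/2189 = -20556 - 741/2189 = -44997825/2189 ≈ -20556.)
B(V) = 2*V² (B(V) = V*(2*V) = 2*V²)
43*B(x(-3)) - m = 43*(2*(-20)²) - 1*(-44997825/2189) = 43*(2*400) + 44997825/2189 = 43*800 + 44997825/2189 = 34400 + 44997825/2189 = 120299425/2189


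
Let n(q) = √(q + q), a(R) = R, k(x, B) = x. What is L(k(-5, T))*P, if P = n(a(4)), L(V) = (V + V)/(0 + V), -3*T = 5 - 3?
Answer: 4*√2 ≈ 5.6569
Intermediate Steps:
T = -⅔ (T = -(5 - 3)/3 = -⅓*2 = -⅔ ≈ -0.66667)
L(V) = 2 (L(V) = (2*V)/V = 2)
n(q) = √2*√q (n(q) = √(2*q) = √2*√q)
P = 2*√2 (P = √2*√4 = √2*2 = 2*√2 ≈ 2.8284)
L(k(-5, T))*P = 2*(2*√2) = 4*√2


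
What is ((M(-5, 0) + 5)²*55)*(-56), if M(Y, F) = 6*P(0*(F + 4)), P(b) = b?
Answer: -77000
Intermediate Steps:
M(Y, F) = 0 (M(Y, F) = 6*(0*(F + 4)) = 6*(0*(4 + F)) = 6*0 = 0)
((M(-5, 0) + 5)²*55)*(-56) = ((0 + 5)²*55)*(-56) = (5²*55)*(-56) = (25*55)*(-56) = 1375*(-56) = -77000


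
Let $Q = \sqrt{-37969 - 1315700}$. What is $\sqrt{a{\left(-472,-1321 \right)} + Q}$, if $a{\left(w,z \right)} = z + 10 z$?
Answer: $\sqrt{-14531 + i \sqrt{1353669}} \approx 4.822 + 120.64 i$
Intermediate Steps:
$a{\left(w,z \right)} = 11 z$
$Q = i \sqrt{1353669}$ ($Q = \sqrt{-1353669} = i \sqrt{1353669} \approx 1163.5 i$)
$\sqrt{a{\left(-472,-1321 \right)} + Q} = \sqrt{11 \left(-1321\right) + i \sqrt{1353669}} = \sqrt{-14531 + i \sqrt{1353669}}$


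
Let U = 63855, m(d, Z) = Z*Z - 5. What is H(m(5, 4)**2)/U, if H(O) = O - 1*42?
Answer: 79/63855 ≈ 0.0012372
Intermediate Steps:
m(d, Z) = -5 + Z**2 (m(d, Z) = Z**2 - 5 = -5 + Z**2)
H(O) = -42 + O (H(O) = O - 42 = -42 + O)
H(m(5, 4)**2)/U = (-42 + (-5 + 4**2)**2)/63855 = (-42 + (-5 + 16)**2)*(1/63855) = (-42 + 11**2)*(1/63855) = (-42 + 121)*(1/63855) = 79*(1/63855) = 79/63855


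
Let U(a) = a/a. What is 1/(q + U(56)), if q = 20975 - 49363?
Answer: -1/28387 ≈ -3.5227e-5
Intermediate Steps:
q = -28388
U(a) = 1
1/(q + U(56)) = 1/(-28388 + 1) = 1/(-28387) = -1/28387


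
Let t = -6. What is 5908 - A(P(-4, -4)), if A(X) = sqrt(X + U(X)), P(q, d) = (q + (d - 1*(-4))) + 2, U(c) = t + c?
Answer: 5908 - I*sqrt(10) ≈ 5908.0 - 3.1623*I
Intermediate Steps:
U(c) = -6 + c
P(q, d) = 6 + d + q (P(q, d) = (q + (d + 4)) + 2 = (q + (4 + d)) + 2 = (4 + d + q) + 2 = 6 + d + q)
A(X) = sqrt(-6 + 2*X) (A(X) = sqrt(X + (-6 + X)) = sqrt(-6 + 2*X))
5908 - A(P(-4, -4)) = 5908 - sqrt(-6 + 2*(6 - 4 - 4)) = 5908 - sqrt(-6 + 2*(-2)) = 5908 - sqrt(-6 - 4) = 5908 - sqrt(-10) = 5908 - I*sqrt(10)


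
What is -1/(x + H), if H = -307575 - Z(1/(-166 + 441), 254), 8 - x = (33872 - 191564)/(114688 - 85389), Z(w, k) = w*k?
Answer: 8057225/2478100598221 ≈ 3.2514e-6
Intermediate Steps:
Z(w, k) = k*w
x = 392084/29299 (x = 8 - (33872 - 191564)/(114688 - 85389) = 8 - (-157692)/29299 = 8 - 1*(-157692/29299) = 8 + 157692/29299 = 392084/29299 ≈ 13.382)
H = -84583379/275 (H = -307575 - 254/(-166 + 441) = -307575 - 254/275 = -84583379/275 ≈ -3.0758e+5)
-1/(x + H) = -1/(392084/29299 - 84583379/275) = -1/(-2478100598221/8057225) = -1*(-8057225/2478100598221) = 8057225/2478100598221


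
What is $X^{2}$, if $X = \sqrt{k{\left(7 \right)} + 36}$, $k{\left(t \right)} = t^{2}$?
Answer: $85$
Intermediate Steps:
$X = \sqrt{85}$ ($X = \sqrt{7^{2} + 36} = \sqrt{49 + 36} = \sqrt{85} \approx 9.2195$)
$X^{2} = \left(\sqrt{85}\right)^{2} = 85$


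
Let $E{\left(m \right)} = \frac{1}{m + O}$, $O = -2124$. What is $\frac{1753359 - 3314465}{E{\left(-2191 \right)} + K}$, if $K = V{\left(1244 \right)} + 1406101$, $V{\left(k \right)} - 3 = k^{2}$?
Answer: $- \frac{6736172390}{12744956599} \approx -0.52854$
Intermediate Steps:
$V{\left(k \right)} = 3 + k^{2}$
$E{\left(m \right)} = \frac{1}{-2124 + m}$ ($E{\left(m \right)} = \frac{1}{m - 2124} = \frac{1}{-2124 + m}$)
$K = 2953640$ ($K = \left(3 + 1244^{2}\right) + 1406101 = \left(3 + 1547536\right) + 1406101 = 1547539 + 1406101 = 2953640$)
$\frac{1753359 - 3314465}{E{\left(-2191 \right)} + K} = \frac{1753359 - 3314465}{\frac{1}{-2124 - 2191} + 2953640} = - \frac{1561106}{\frac{1}{-4315} + 2953640} = - \frac{1561106}{- \frac{1}{4315} + 2953640} = - \frac{1561106}{\frac{12744956599}{4315}} = \left(-1561106\right) \frac{4315}{12744956599} = - \frac{6736172390}{12744956599}$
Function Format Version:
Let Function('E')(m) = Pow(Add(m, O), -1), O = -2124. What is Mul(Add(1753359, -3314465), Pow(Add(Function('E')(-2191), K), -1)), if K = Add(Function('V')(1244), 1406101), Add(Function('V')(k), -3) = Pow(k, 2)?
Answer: Rational(-6736172390, 12744956599) ≈ -0.52854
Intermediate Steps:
Function('V')(k) = Add(3, Pow(k, 2))
Function('E')(m) = Pow(Add(-2124, m), -1) (Function('E')(m) = Pow(Add(m, -2124), -1) = Pow(Add(-2124, m), -1))
K = 2953640 (K = Add(Add(3, Pow(1244, 2)), 1406101) = Add(Add(3, 1547536), 1406101) = Add(1547539, 1406101) = 2953640)
Mul(Add(1753359, -3314465), Pow(Add(Function('E')(-2191), K), -1)) = Mul(Add(1753359, -3314465), Pow(Add(Pow(Add(-2124, -2191), -1), 2953640), -1)) = Mul(-1561106, Pow(Add(Pow(-4315, -1), 2953640), -1)) = Mul(-1561106, Pow(Add(Rational(-1, 4315), 2953640), -1)) = Mul(-1561106, Pow(Rational(12744956599, 4315), -1)) = Mul(-1561106, Rational(4315, 12744956599)) = Rational(-6736172390, 12744956599)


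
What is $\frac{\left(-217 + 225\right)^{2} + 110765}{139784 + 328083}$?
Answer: $\frac{110829}{467867} \approx 0.23688$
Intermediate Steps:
$\frac{\left(-217 + 225\right)^{2} + 110765}{139784 + 328083} = \frac{8^{2} + 110765}{467867} = \left(64 + 110765\right) \frac{1}{467867} = 110829 \cdot \frac{1}{467867} = \frac{110829}{467867}$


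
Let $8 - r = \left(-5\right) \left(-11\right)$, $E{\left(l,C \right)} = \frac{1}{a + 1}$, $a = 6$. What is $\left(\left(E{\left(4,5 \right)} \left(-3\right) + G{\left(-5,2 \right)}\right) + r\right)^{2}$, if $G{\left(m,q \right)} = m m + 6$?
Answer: $\frac{13225}{49} \approx 269.9$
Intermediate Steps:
$G{\left(m,q \right)} = 6 + m^{2}$ ($G{\left(m,q \right)} = m^{2} + 6 = 6 + m^{2}$)
$E{\left(l,C \right)} = \frac{1}{7}$ ($E{\left(l,C \right)} = \frac{1}{6 + 1} = \frac{1}{7}$)
$r = -47$ ($r = 8 - \left(-5\right) \left(-11\right) = 8 - 55 = -47$)
$\left(\left(E{\left(4,5 \right)} \left(-3\right) + G{\left(-5,2 \right)}\right) + r\right)^{2} = \left(\left(\frac{1}{7} \left(-3\right) + \left(6 + \left(-5\right)^{2}\right)\right) - 47\right)^{2} = \left(\left(- \frac{3}{7} + \left(6 + 25\right)\right) - 47\right)^{2} = \left(\left(- \frac{3}{7} + 31\right) - 47\right)^{2} = \left(\frac{214}{7} - 47\right)^{2} = \left(- \frac{115}{7}\right)^{2} = \frac{13225}{49}$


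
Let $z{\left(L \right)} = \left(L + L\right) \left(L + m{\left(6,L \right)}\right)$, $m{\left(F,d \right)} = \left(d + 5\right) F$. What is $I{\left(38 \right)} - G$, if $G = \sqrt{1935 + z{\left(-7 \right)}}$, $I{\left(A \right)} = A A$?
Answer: $1444 - \sqrt{2201} \approx 1397.1$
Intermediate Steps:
$m{\left(F,d \right)} = F \left(5 + d\right)$ ($m{\left(F,d \right)} = \left(5 + d\right) F = F \left(5 + d\right)$)
$I{\left(A \right)} = A^{2}$
$z{\left(L \right)} = 2 L \left(30 + 7 L\right)$ ($z{\left(L \right)} = \left(L + L\right) \left(L + 6 \left(5 + L\right)\right) = 2 L \left(L + \left(30 + 6 L\right)\right) = 2 L \left(30 + 7 L\right)$)
$G = \sqrt{2201}$ ($G = \sqrt{1935 + 2 \left(-7\right) \left(30 + 7 \left(-7\right)\right)} = \sqrt{1935 + 2 \left(-7\right) \left(30 - 49\right)} = \sqrt{1935 + 2 \left(-7\right) \left(-19\right)} = \sqrt{1935 + 266} = \sqrt{2201} \approx 46.915$)
$I{\left(38 \right)} - G = 38^{2} - \sqrt{2201} = 1444 - \sqrt{2201}$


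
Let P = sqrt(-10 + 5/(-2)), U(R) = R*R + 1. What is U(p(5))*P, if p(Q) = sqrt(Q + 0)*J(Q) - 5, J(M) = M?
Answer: I*(-125*sqrt(10) + 755*sqrt(2)/2) ≈ 138.58*I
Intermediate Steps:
p(Q) = -5 + Q**(3/2) (p(Q) = sqrt(Q + 0)*Q - 5 = sqrt(Q)*Q - 5 = Q**(3/2) - 5 = -5 + Q**(3/2))
U(R) = 1 + R**2 (U(R) = R**2 + 1 = 1 + R**2)
P = 5*I*sqrt(2)/2 (P = sqrt(-10 + 5*(-1/2)) = sqrt(-10 - 5/2) = sqrt(-25/2) = 5*I*sqrt(2)/2 ≈ 3.5355*I)
U(p(5))*P = (1 + (-5 + 5**(3/2))**2)*(5*I*sqrt(2)/2) = (1 + (-5 + 5*sqrt(5))**2)*(5*I*sqrt(2)/2) = 5*I*sqrt(2)*(1 + (-5 + 5*sqrt(5))**2)/2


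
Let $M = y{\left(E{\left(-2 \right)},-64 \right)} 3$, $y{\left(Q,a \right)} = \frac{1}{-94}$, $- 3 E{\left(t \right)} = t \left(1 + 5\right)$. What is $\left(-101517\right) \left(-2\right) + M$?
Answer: $\frac{19085193}{94} \approx 2.0303 \cdot 10^{5}$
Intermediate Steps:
$E{\left(t \right)} = - 2 t$ ($E{\left(t \right)} = - \frac{t \left(1 + 5\right)}{3} = - \frac{t 6}{3} = - \frac{6 t}{3} = - 2 t$)
$y{\left(Q,a \right)} = - \frac{1}{94}$
$M = - \frac{3}{94}$ ($M = \left(- \frac{1}{94}\right) 3 = - \frac{3}{94} \approx -0.031915$)
$\left(-101517\right) \left(-2\right) + M = \left(-101517\right) \left(-2\right) - \frac{3}{94} = 203034 - \frac{3}{94} = \frac{19085193}{94}$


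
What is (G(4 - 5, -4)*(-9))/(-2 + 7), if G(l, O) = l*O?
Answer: -36/5 ≈ -7.2000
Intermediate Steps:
G(l, O) = O*l
(G(4 - 5, -4)*(-9))/(-2 + 7) = (-4*(4 - 5)*(-9))/(-2 + 7) = (-4*(-1)*(-9))/5 = (4*(-9))*(⅕) = -36*⅕ = -36/5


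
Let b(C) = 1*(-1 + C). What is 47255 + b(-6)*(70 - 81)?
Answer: 47332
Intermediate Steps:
b(C) = -1 + C
47255 + b(-6)*(70 - 81) = 47255 + (-1 - 6)*(70 - 81) = 47255 - 7*(-11) = 47255 + 77 = 47332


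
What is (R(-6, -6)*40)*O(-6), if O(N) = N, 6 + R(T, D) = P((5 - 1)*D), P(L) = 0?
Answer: 1440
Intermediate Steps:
R(T, D) = -6 (R(T, D) = -6 + 0 = -6)
(R(-6, -6)*40)*O(-6) = -6*40*(-6) = -240*(-6) = 1440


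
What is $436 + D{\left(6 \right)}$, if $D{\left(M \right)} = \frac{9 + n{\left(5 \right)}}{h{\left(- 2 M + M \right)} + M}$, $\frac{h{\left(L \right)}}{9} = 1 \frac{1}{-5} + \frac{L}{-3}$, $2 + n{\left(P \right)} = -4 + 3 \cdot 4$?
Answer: $\frac{16157}{37} \approx 436.68$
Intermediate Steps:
$n{\left(P \right)} = 6$ ($n{\left(P \right)} = -2 + \left(-4 + 3 \cdot 4\right) = -2 + \left(-4 + 12\right) = -2 + 8 = 6$)
$h{\left(L \right)} = - \frac{9}{5} - 3 L$ ($h{\left(L \right)} = 9 \left(1 \frac{1}{-5} + \frac{L}{-3}\right) = 9 \left(1 \left(- \frac{1}{5}\right) + L \left(- \frac{1}{3}\right)\right) = 9 \left(- \frac{1}{5} - \frac{L}{3}\right) = - \frac{9}{5} - 3 L$)
$D{\left(M \right)} = \frac{15}{- \frac{9}{5} + 4 M}$ ($D{\left(M \right)} = \frac{9 + 6}{\left(- \frac{9}{5} - 3 \left(- 2 M + M\right)\right) + M} = \frac{15}{\left(- \frac{9}{5} - 3 \left(- M\right)\right) + M} = \frac{15}{\left(- \frac{9}{5} + 3 M\right) + M} = \frac{15}{- \frac{9}{5} + 4 M}$)
$436 + D{\left(6 \right)} = 436 + \frac{75}{-9 + 20 \cdot 6} = 436 + \frac{75}{-9 + 120} = 436 + \frac{75}{111} = 436 + 75 \cdot \frac{1}{111} = 436 + \frac{25}{37} = \frac{16157}{37}$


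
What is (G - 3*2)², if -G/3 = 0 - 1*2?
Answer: 0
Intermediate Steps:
G = 6 (G = -3*(0 - 1*2) = -3*(0 - 2) = -3*(-2) = 6)
(G - 3*2)² = (6 - 3*2)² = (6 - 6)² = 0² = 0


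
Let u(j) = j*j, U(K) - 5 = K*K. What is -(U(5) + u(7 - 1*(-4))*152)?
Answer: -18422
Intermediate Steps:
U(K) = 5 + K² (U(K) = 5 + K*K = 5 + K²)
u(j) = j²
-(U(5) + u(7 - 1*(-4))*152) = -((5 + 5²) + (7 - 1*(-4))²*152) = -((5 + 25) + (7 + 4)²*152) = -(30 + 11²*152) = -(30 + 121*152) = -(30 + 18392) = -1*18422 = -18422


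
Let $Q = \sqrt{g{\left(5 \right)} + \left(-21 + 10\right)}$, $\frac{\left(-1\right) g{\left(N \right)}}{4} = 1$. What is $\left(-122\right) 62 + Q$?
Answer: $-7564 + i \sqrt{15} \approx -7564.0 + 3.873 i$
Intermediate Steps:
$g{\left(N \right)} = -4$ ($g{\left(N \right)} = \left(-4\right) 1 = -4$)
$Q = i \sqrt{15}$ ($Q = \sqrt{-4 + \left(-21 + 10\right)} = \sqrt{-4 - 11} = \sqrt{-15} = i \sqrt{15} \approx 3.873 i$)
$\left(-122\right) 62 + Q = \left(-122\right) 62 + i \sqrt{15} = -7564 + i \sqrt{15}$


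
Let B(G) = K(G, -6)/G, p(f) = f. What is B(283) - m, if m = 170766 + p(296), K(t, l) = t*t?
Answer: -170779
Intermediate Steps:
K(t, l) = t**2
m = 171062 (m = 170766 + 296 = 171062)
B(G) = G (B(G) = G**2/G = G)
B(283) - m = 283 - 1*171062 = 283 - 171062 = -170779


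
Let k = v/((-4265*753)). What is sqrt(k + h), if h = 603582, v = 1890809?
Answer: sqrt(6225351524046933645)/3211545 ≈ 776.91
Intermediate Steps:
k = -1890809/3211545 (k = 1890809/((-4265*753)) = 1890809/(-3211545) = 1890809*(-1/3211545) = -1890809/3211545 ≈ -0.58875)
sqrt(k + h) = sqrt(-1890809/3211545 + 603582) = sqrt(1938428863381/3211545) = sqrt(6225351524046933645)/3211545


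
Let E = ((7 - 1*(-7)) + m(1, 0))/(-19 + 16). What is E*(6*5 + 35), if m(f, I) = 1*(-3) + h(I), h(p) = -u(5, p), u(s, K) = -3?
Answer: -910/3 ≈ -303.33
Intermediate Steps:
h(p) = 3 (h(p) = -1*(-3) = 3)
m(f, I) = 0 (m(f, I) = 1*(-3) + 3 = -3 + 3 = 0)
E = -14/3 (E = ((7 - 1*(-7)) + 0)/(-19 + 16) = ((7 + 7) + 0)/(-3) = (14 + 0)*(-⅓) = 14*(-⅓) = -14/3 ≈ -4.6667)
E*(6*5 + 35) = -14*(6*5 + 35)/3 = -14*(30 + 35)/3 = -14/3*65 = -910/3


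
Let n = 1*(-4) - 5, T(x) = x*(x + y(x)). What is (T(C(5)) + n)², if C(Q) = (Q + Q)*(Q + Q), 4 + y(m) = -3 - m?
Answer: 502681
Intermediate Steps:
y(m) = -7 - m (y(m) = -4 + (-3 - m) = -7 - m)
C(Q) = 4*Q² (C(Q) = (2*Q)*(2*Q) = 4*Q²)
T(x) = -7*x (T(x) = x*(x + (-7 - x)) = x*(-7) = -7*x)
n = -9 (n = -4 - 5 = -9)
(T(C(5)) + n)² = (-28*5² - 9)² = (-28*25 - 9)² = (-7*100 - 9)² = (-700 - 9)² = (-709)² = 502681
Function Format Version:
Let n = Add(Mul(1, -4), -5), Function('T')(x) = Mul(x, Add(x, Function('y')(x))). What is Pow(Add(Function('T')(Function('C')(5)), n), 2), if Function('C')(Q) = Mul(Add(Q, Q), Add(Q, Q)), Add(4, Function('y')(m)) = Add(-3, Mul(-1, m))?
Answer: 502681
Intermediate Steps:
Function('y')(m) = Add(-7, Mul(-1, m)) (Function('y')(m) = Add(-4, Add(-3, Mul(-1, m))) = Add(-7, Mul(-1, m)))
Function('C')(Q) = Mul(4, Pow(Q, 2)) (Function('C')(Q) = Mul(Mul(2, Q), Mul(2, Q)) = Mul(4, Pow(Q, 2)))
Function('T')(x) = Mul(-7, x) (Function('T')(x) = Mul(x, Add(x, Add(-7, Mul(-1, x)))) = Mul(x, -7) = Mul(-7, x))
n = -9 (n = Add(-4, -5) = -9)
Pow(Add(Function('T')(Function('C')(5)), n), 2) = Pow(Add(Mul(-7, Mul(4, Pow(5, 2))), -9), 2) = Pow(Add(Mul(-7, Mul(4, 25)), -9), 2) = Pow(Add(Mul(-7, 100), -9), 2) = Pow(Add(-700, -9), 2) = Pow(-709, 2) = 502681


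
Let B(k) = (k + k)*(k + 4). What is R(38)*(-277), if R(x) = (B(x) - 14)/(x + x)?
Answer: -440153/38 ≈ -11583.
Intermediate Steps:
B(k) = 2*k*(4 + k) (B(k) = (2*k)*(4 + k) = 2*k*(4 + k))
R(x) = (-14 + 2*x*(4 + x))/(2*x) (R(x) = (2*x*(4 + x) - 14)/(x + x) = (-14 + 2*x*(4 + x))/((2*x)) = (-14 + 2*x*(4 + x))*(1/(2*x)) = (-14 + 2*x*(4 + x))/(2*x))
R(38)*(-277) = (4 + 38 - 7/38)*(-277) = (1589/38)*(-277) = -440153/38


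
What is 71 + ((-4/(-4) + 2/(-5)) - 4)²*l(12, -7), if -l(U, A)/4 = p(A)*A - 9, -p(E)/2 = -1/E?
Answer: 9867/25 ≈ 394.68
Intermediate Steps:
p(E) = 2/E (p(E) = -(-2)/E = 2/E)
l(U, A) = 28 (l(U, A) = -4*((2/A)*A - 9) = -4*(2 - 9) = -4*(-7) = 28)
71 + ((-4/(-4) + 2/(-5)) - 4)²*l(12, -7) = 71 + ((-4/(-4) + 2/(-5)) - 4)²*28 = 71 + ((-4*(-¼) + 2*(-⅕)) - 4)²*28 = 71 + ((1 - ⅖) - 4)²*28 = 71 + (⅗ - 4)²*28 = 71 + (-17/5)²*28 = 71 + (289/25)*28 = 71 + 8092/25 = 9867/25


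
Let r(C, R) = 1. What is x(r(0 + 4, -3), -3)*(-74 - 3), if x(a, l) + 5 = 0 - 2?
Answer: 539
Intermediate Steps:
x(a, l) = -7 (x(a, l) = -5 + (0 - 2) = -5 - 2 = -7)
x(r(0 + 4, -3), -3)*(-74 - 3) = -7*(-74 - 3) = -7*(-77) = 539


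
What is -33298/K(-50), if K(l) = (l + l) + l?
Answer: 16649/75 ≈ 221.99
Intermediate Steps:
K(l) = 3*l (K(l) = 2*l + l = 3*l)
-33298/K(-50) = -33298/(3*(-50)) = -33298/(-150) = -33298*(-1/150) = 16649/75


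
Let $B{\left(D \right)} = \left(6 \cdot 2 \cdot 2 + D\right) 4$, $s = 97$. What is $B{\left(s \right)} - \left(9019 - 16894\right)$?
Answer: $8359$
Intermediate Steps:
$B{\left(D \right)} = 96 + 4 D$ ($B{\left(D \right)} = \left(12 \cdot 2 + D\right) 4 = \left(24 + D\right) 4 = 96 + 4 D$)
$B{\left(s \right)} - \left(9019 - 16894\right) = \left(96 + 4 \cdot 97\right) - \left(9019 - 16894\right) = \left(96 + 388\right) - \left(9019 - 16894\right) = 484 - -7875 = 484 + 7875 = 8359$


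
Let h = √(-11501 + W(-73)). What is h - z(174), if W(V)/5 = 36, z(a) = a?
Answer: -174 + I*√11321 ≈ -174.0 + 106.4*I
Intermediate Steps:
W(V) = 180 (W(V) = 5*36 = 180)
h = I*√11321 (h = √(-11501 + 180) = √(-11321) = I*√11321 ≈ 106.4*I)
h - z(174) = I*√11321 - 1*174 = I*√11321 - 174 = -174 + I*√11321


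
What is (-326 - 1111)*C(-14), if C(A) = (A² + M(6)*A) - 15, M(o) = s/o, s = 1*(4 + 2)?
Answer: -239979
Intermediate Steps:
s = 6 (s = 1*6 = 6)
M(o) = 6/o
C(A) = -15 + A + A² (C(A) = (A² + (6/6)*A) - 15 = (A² + (6*(⅙))*A) - 15 = (A² + 1*A) - 15 = (A² + A) - 15 = (A + A²) - 15 = -15 + A + A²)
(-326 - 1111)*C(-14) = (-326 - 1111)*(-15 - 14 + (-14)²) = -1437*(-15 - 14 + 196) = -1437*167 = -239979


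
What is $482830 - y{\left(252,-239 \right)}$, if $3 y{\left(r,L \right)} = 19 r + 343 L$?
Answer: $\frac{1525679}{3} \approx 5.0856 \cdot 10^{5}$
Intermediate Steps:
$y{\left(r,L \right)} = \frac{19 r}{3} + \frac{343 L}{3}$ ($y{\left(r,L \right)} = \frac{19 r + 343 L}{3} = \frac{19 r}{3} + \frac{343 L}{3}$)
$482830 - y{\left(252,-239 \right)} = 482830 - \left(\frac{19}{3} \cdot 252 + \frac{343}{3} \left(-239\right)\right) = 482830 - \left(1596 - \frac{81977}{3}\right) = 482830 - - \frac{77189}{3} = 482830 + \frac{77189}{3} = \frac{1525679}{3}$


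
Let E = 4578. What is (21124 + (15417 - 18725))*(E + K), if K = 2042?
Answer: 117941920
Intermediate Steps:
(21124 + (15417 - 18725))*(E + K) = (21124 + (15417 - 18725))*(4578 + 2042) = (21124 - 3308)*6620 = 17816*6620 = 117941920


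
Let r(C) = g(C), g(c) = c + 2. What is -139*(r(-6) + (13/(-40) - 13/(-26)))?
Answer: 21267/40 ≈ 531.67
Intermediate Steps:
g(c) = 2 + c
r(C) = 2 + C
-139*(r(-6) + (13/(-40) - 13/(-26))) = -139*((2 - 6) + (13/(-40) - 13/(-26))) = -139*(-4 + (13*(-1/40) - 13*(-1/26))) = -139*(-4 + (-13/40 + 1/2)) = -139*(-4 + 7/40) = -139*(-153/40) = 21267/40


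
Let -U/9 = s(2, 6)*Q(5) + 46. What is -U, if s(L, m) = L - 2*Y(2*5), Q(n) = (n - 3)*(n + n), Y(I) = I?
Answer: -2826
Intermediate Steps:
Q(n) = 2*n*(-3 + n) (Q(n) = (-3 + n)*(2*n) = 2*n*(-3 + n))
s(L, m) = -20 + L (s(L, m) = L - 4*5 = L - 2*10 = L - 20 = -20 + L)
U = 2826 (U = -9*((-20 + 2)*(2*5*(-3 + 5)) + 46) = -9*(-36*5*2 + 46) = -9*(-18*20 + 46) = -9*(-360 + 46) = -9*(-314) = 2826)
-U = -1*2826 = -2826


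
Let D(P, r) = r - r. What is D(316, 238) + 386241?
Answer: 386241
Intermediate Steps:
D(P, r) = 0
D(316, 238) + 386241 = 0 + 386241 = 386241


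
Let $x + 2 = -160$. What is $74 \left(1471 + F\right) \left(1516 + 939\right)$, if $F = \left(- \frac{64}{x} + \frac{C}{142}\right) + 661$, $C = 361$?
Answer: $\frac{2230548710915}{5751} \approx 3.8785 \cdot 10^{8}$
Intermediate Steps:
$x = -162$ ($x = -2 - 160 = -162$)
$F = \frac{7636607}{11502}$ ($F = \left(- \frac{64}{-162} + \frac{361}{142}\right) + 661 = \left(\left(-64\right) \left(- \frac{1}{162}\right) + 361 \cdot \frac{1}{142}\right) + 661 = \left(\frac{32}{81} + \frac{361}{142}\right) + 661 = \frac{33785}{11502} + 661 = \frac{7636607}{11502} \approx 663.94$)
$74 \left(1471 + F\right) \left(1516 + 939\right) = 74 \left(1471 + \frac{7636607}{11502}\right) \left(1516 + 939\right) = 74 \cdot \frac{24556049}{11502} \cdot 2455 = 74 \cdot \frac{60285100295}{11502} = \frac{2230548710915}{5751}$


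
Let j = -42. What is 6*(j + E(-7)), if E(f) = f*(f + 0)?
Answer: 42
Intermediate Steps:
E(f) = f² (E(f) = f*f = f²)
6*(j + E(-7)) = 6*(-42 + (-7)²) = 6*(-42 + 49) = 6*7 = 42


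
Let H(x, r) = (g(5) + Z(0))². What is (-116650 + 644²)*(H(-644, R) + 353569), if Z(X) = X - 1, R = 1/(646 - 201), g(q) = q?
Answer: 105398738310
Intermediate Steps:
R = 1/445 ≈ 0.0022472
Z(X) = -1 + X
H(x, r) = 16 (H(x, r) = (5 + (-1 + 0))² = (5 - 1)² = 4² = 16)
(-116650 + 644²)*(H(-644, R) + 353569) = (-116650 + 644²)*(16 + 353569) = (-116650 + 414736)*353585 = 298086*353585 = 105398738310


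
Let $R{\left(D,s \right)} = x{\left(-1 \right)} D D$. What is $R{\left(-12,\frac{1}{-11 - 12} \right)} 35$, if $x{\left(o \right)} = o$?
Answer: $-5040$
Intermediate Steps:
$R{\left(D,s \right)} = - D^{2}$ ($R{\left(D,s \right)} = - D D = - D^{2}$)
$R{\left(-12,\frac{1}{-11 - 12} \right)} 35 = - \left(-12\right)^{2} \cdot 35 = \left(-1\right) 144 \cdot 35 = \left(-144\right) 35 = -5040$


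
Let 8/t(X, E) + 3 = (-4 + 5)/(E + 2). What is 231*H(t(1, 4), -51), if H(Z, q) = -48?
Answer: -11088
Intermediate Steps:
t(X, E) = 8/(-3 + 1/(2 + E)) (t(X, E) = 8/(-3 + (-4 + 5)/(E + 2)) = 8/(-3 + 1/(2 + E)))
231*H(t(1, 4), -51) = 231*(-48) = -11088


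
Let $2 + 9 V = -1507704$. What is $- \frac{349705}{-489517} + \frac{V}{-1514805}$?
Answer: $\frac{5505661660727}{6673705192665} \approx 0.82498$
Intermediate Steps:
$V = - \frac{1507706}{9}$ ($V = - \frac{2}{9} + \frac{1}{9} \left(-1507704\right) = - \frac{2}{9} - \frac{502568}{3} = - \frac{1507706}{9} \approx -1.6752 \cdot 10^{5}$)
$- \frac{349705}{-489517} + \frac{V}{-1514805} = - \frac{349705}{-489517} - \frac{1507706}{9 \left(-1514805\right)} = \left(-349705\right) \left(- \frac{1}{489517}\right) - - \frac{1507706}{13633245} = \frac{349705}{489517} + \frac{1507706}{13633245} = \frac{5505661660727}{6673705192665}$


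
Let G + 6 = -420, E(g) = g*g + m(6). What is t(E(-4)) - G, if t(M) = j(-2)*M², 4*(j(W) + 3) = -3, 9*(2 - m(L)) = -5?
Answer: -93437/108 ≈ -865.16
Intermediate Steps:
m(L) = 23/9 (m(L) = 2 - ⅑*(-5) = 2 + 5/9 = 23/9)
j(W) = -15/4 (j(W) = -3 + (¼)*(-3) = -3 - ¾ = -15/4)
E(g) = 23/9 + g² (E(g) = g*g + 23/9 = g² + 23/9 = 23/9 + g²)
t(M) = -15*M²/4
G = -426 (G = -6 - 420 = -426)
t(E(-4)) - G = -15*(23/9 + (-4)²)²/4 - 1*(-426) = -15*(23/9 + 16)²/4 + 426 = -15*(167/9)²/4 + 426 = -15/4*27889/81 + 426 = -139445/108 + 426 = -93437/108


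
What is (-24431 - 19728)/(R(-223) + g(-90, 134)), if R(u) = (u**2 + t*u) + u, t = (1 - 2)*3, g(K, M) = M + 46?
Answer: -44159/50355 ≈ -0.87695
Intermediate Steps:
g(K, M) = 46 + M
t = -3 (t = -1*3 = -3)
R(u) = u**2 - 2*u (R(u) = (u**2 - 3*u) + u = u**2 - 2*u)
(-24431 - 19728)/(R(-223) + g(-90, 134)) = (-24431 - 19728)/(-223*(-2 - 223) + (46 + 134)) = -44159/(-223*(-225) + 180) = -44159/(50175 + 180) = -44159/50355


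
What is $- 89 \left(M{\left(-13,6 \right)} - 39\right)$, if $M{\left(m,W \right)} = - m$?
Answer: $2314$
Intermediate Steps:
$- 89 \left(M{\left(-13,6 \right)} - 39\right) = - 89 \left(\left(-1\right) \left(-13\right) - 39\right) = - 89 \left(13 - 39\right) = \left(-89\right) \left(-26\right) = 2314$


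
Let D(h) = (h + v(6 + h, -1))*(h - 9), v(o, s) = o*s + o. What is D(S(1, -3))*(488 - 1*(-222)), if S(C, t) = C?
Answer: -5680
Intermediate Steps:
v(o, s) = o + o*s
D(h) = h*(-9 + h) (D(h) = (h + (6 + h)*(1 - 1))*(h - 9) = (h + (6 + h)*0)*(-9 + h) = (h + 0)*(-9 + h) = h*(-9 + h))
D(S(1, -3))*(488 - 1*(-222)) = (1*(-9 + 1))*(488 - 1*(-222)) = (1*(-8))*(488 + 222) = -8*710 = -5680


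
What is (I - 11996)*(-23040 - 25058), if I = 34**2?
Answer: 521382320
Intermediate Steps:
I = 1156
(I - 11996)*(-23040 - 25058) = (1156 - 11996)*(-23040 - 25058) = -10840*(-48098) = 521382320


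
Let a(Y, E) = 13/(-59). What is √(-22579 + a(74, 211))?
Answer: I*√78598266/59 ≈ 150.26*I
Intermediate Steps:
a(Y, E) = -13/59 (a(Y, E) = 13*(-1/59) = -13/59)
√(-22579 + a(74, 211)) = √(-22579 - 13/59) = √(-1332174/59) = I*√78598266/59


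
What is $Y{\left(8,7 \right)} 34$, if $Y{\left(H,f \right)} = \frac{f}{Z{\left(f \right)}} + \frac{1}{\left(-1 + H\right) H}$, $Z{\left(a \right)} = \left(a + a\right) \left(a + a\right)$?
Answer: $\frac{51}{28} \approx 1.8214$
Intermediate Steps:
$Z{\left(a \right)} = 4 a^{2}$ ($Z{\left(a \right)} = 2 a 2 a = 4 a^{2}$)
$Y{\left(H,f \right)} = \frac{1}{4 f} + \frac{1}{H \left(-1 + H\right)}$ ($Y{\left(H,f \right)} = \frac{f}{4 f^{2}} + \frac{1}{\left(-1 + H\right) H} = f \frac{1}{4 f^{2}} + \frac{1}{H \left(-1 + H\right)} = \frac{1}{4 f} + \frac{1}{H \left(-1 + H\right)}$)
$Y{\left(8,7 \right)} 34 = \frac{8^{2} - 8 + 4 \cdot 7}{4 \cdot 8 \cdot 7 \left(-1 + 8\right)} 34 = \frac{1}{4} \cdot \frac{1}{8} \cdot \frac{1}{7} \cdot \frac{1}{7} \left(64 - 8 + 28\right) 34 = \frac{1}{4} \cdot \frac{1}{8} \cdot \frac{1}{7} \cdot \frac{1}{7} \cdot 84 \cdot 34 = \frac{3}{56} \cdot 34 = \frac{51}{28}$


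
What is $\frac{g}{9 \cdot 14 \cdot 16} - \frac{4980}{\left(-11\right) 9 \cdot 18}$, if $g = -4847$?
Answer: $\frac{25969}{66528} \approx 0.39035$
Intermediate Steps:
$\frac{g}{9 \cdot 14 \cdot 16} - \frac{4980}{\left(-11\right) 9 \cdot 18} = - \frac{4847}{9 \cdot 14 \cdot 16} - \frac{4980}{\left(-11\right) 9 \cdot 18} = - \frac{4847}{126 \cdot 16} - \frac{4980}{\left(-99\right) 18} = - \frac{4847}{2016} - \frac{4980}{-1782} = \left(-4847\right) \frac{1}{2016} - - \frac{830}{297} = - \frac{4847}{2016} + \frac{830}{297} = \frac{25969}{66528}$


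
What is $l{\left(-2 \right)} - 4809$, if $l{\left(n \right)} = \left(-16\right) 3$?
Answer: $-4857$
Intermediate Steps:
$l{\left(n \right)} = -48$
$l{\left(-2 \right)} - 4809 = -48 - 4809 = -4857$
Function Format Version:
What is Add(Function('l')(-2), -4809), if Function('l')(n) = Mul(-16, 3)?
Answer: -4857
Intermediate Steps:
Function('l')(n) = -48
Add(Function('l')(-2), -4809) = Add(-48, -4809) = -4857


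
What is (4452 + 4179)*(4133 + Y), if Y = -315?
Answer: 32953158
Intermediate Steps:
(4452 + 4179)*(4133 + Y) = (4452 + 4179)*(4133 - 315) = 8631*3818 = 32953158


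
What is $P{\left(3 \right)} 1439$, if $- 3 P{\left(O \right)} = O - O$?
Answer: $0$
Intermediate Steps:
$P{\left(O \right)} = 0$ ($P{\left(O \right)} = - \frac{O - O}{3} = \left(- \frac{1}{3}\right) 0 = 0$)
$P{\left(3 \right)} 1439 = 0 \cdot 1439 = 0$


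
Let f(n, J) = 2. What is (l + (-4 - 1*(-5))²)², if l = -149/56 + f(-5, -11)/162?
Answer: 55905529/20575296 ≈ 2.7171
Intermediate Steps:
l = -12013/4536 (l = -149/56 + 2/162 = -149*1/56 + 2*(1/162) = -149/56 + 1/81 = -12013/4536 ≈ -2.6484)
(l + (-4 - 1*(-5))²)² = (-12013/4536 + (-4 - 1*(-5))²)² = (-12013/4536 + (-4 + 5)²)² = (-12013/4536 + 1²)² = (-12013/4536 + 1)² = (-7477/4536)² = 55905529/20575296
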